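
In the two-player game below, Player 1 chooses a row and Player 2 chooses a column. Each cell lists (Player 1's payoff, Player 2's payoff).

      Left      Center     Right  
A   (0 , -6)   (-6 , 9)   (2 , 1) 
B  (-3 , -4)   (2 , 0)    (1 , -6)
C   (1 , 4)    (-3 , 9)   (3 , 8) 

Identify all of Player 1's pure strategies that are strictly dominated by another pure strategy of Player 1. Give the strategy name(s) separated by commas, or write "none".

A

C strictly dominates A — Left: 1>0, Center: -3>-6, Right: 3>2.
B is not dominated — it holds its own against A at Center (2>-6); C at Center (2>-3).
Nothing dominates C: A at Left (1>0); B at Left (1>-3).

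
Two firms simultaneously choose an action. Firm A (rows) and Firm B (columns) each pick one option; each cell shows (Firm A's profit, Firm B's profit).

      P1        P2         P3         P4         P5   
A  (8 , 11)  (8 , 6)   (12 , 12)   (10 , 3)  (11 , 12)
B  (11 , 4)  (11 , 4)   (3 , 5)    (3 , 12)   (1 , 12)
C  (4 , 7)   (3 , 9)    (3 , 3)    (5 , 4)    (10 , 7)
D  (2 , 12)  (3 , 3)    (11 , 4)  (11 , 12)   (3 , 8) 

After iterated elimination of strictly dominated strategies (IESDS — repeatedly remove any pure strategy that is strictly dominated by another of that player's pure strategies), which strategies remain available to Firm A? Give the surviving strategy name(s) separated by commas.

A, B, D

Firm A's strategy C is strictly dominated by A (P1: 8>4, P2: 8>3, P3: 12>3, P4: 10>5, P5: 11>10) and is removed.
For Firm B, P3 strictly dominates P2 on the remaining rows (A: 12>6, B: 5>4, D: 4>3); eliminate P2.
Among the remaining strategies, none is strictly dominated by another pure strategy of the same player, so the elimination stops.
Surviving strategies — Firm A: {A, B, D}; Firm B: {P1, P3, P4, P5}.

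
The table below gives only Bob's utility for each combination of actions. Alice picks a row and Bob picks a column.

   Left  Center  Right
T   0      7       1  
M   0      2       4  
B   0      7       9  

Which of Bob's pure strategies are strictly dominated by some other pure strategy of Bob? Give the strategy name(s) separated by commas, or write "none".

Left

Left is strictly dominated by Center (T: 7>0, M: 2>0, B: 7>0).
Nothing dominates Center: Left at T (7>0); Right at T (7>1).
Nothing dominates Right: Left at T (1>0); Center at M (4>2).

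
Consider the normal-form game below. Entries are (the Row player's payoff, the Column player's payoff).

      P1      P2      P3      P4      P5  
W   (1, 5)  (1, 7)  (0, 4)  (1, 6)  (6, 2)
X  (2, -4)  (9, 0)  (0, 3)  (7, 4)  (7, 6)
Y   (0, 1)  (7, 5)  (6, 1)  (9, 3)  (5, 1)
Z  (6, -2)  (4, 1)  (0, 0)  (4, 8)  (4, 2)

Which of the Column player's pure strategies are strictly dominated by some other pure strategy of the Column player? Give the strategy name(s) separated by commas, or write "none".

P1, P3

P1 is strictly dominated by P2 (W: 7>5, X: 0>-4, Y: 5>1, Z: 1>-2).
P2: no other strategy beats it everywhere (P1 at W (7>5); P3 at W (7>4); P4 at W (7>6); P5 at W (7>2)).
P3 is strictly dominated by P4 (W: 6>4, X: 4>3, Y: 3>1, Z: 8>0).
P4: no other strategy beats it everywhere (P1 at W (6>5); P2 at X (4>0); P3 at W (6>4); P5 at W (6>2)).
P5 is not dominated — it holds its own against P1 at X (6>-4); P2 at X (6>0); P3 at X (6>3); P4 at X (6>4).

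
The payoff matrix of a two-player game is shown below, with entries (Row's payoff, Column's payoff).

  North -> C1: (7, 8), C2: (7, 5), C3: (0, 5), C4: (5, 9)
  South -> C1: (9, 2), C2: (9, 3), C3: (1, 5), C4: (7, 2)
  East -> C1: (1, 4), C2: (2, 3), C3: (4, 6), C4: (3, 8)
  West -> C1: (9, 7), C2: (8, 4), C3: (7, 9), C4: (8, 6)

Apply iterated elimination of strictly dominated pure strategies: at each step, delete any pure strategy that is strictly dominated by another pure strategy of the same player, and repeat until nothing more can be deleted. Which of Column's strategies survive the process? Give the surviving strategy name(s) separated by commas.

C3

Row North is eliminated: South beats it against every remaining column (C1: 9>7, C2: 9>7, C3: 1>0, C4: 7>5).
For Row, West strictly dominates East on the remaining columns (C1: 9>1, C2: 8>2, C3: 7>4, C4: 8>3); eliminate East.
Column's strategy C1 is strictly dominated by C3 (South: 5>2, West: 9>7) and is removed.
For Column, C3 strictly dominates C2 on the remaining rows (South: 5>3, West: 9>4); eliminate C2.
For Row, West strictly dominates South on the remaining columns (C3: 7>1, C4: 8>7); eliminate South.
Column C4 is eliminated: C3 beats it against every remaining row (West: 9>6).
Among the remaining strategies, none is strictly dominated by another pure strategy of the same player, so the elimination stops.
Surviving strategies — Row: {West}; Column: {C3}.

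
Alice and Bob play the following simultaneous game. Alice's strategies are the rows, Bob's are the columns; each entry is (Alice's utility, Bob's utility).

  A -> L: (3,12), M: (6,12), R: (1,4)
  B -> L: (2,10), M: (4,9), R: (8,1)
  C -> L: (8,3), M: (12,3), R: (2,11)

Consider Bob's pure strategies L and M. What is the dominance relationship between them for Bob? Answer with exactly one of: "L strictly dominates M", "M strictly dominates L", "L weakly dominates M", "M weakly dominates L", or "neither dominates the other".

L weakly dominates M

Compare L to M across each choice by Alice: A: 12=12, B: 10>9, C: 3=3.
L is at least as good everywhere and strictly better somewhere (tied only at A, C), so L weakly but not strictly dominates M.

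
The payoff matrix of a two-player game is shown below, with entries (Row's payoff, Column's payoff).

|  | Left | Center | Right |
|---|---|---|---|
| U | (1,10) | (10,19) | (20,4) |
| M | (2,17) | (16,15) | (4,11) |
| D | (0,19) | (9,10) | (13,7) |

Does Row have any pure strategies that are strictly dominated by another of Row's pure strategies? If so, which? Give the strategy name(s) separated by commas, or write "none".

U: no other strategy beats it everywhere (M at Right (20>4); D at Left (1>0)).
M: no other strategy beats it everywhere (U at Left (2>1); D at Left (2>0)).
D: dominated, since U does at least as well everywhere (Left: 1>0, Center: 10>9, Right: 20>13).

D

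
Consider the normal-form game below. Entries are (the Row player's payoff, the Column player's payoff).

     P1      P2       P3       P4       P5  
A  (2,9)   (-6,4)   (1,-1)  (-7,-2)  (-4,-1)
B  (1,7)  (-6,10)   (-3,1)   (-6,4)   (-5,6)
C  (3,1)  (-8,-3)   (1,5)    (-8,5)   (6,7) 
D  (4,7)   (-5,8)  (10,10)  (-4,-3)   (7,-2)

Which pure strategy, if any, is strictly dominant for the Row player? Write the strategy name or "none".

D vs A: P1: 4>2, P2: -5>-6, P3: 10>1, P4: -4>-7, P5: 7>-4.
D vs B: P1: 4>1, P2: -5>-6, P3: 10>-3, P4: -4>-6, P5: 7>-5.
D vs C: P1: 4>3, P2: -5>-8, P3: 10>1, P4: -4>-8, P5: 7>6.
D strictly beats every other strategy against every opponent action, so it is strictly dominant.

D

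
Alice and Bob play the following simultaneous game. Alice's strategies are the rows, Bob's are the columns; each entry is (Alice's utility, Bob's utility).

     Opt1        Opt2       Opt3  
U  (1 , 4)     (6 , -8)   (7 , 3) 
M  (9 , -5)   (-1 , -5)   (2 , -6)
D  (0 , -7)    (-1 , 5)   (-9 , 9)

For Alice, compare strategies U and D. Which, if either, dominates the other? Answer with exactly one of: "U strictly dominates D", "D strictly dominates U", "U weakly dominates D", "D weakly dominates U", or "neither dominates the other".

Compare U to D across each opponent action: Opt1: 1>0, Opt2: 6>-1, Opt3: 7>-9.
Every comparison favours U, so U strictly dominates D.

U strictly dominates D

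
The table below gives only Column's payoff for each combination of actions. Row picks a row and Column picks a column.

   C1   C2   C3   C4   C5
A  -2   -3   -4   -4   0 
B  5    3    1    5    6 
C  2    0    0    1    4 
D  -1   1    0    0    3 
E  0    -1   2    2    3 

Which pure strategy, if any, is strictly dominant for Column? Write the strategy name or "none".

C5

C5 vs C1: A: 0>-2, B: 6>5, C: 4>2, D: 3>-1, E: 3>0.
C5 vs C2: A: 0>-3, B: 6>3, C: 4>0, D: 3>1, E: 3>-1.
C5 vs C3: A: 0>-4, B: 6>1, C: 4>0, D: 3>0, E: 3>2.
C5 vs C4: A: 0>-4, B: 6>5, C: 4>1, D: 3>0, E: 3>2.
C5 strictly beats every other strategy against every opponent action, so it is strictly dominant.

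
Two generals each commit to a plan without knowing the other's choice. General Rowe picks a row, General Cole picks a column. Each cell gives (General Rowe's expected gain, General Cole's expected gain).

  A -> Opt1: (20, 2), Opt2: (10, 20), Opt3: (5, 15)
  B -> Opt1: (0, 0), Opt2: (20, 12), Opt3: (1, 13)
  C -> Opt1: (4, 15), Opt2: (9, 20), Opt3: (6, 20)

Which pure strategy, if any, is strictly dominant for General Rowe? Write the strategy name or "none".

none

A fails to dominate B at Opt2 (10<20).
B fails to dominate A at Opt1 (0<20).
C fails to dominate A at Opt1 (4<20).
No single strategy dominates all the others.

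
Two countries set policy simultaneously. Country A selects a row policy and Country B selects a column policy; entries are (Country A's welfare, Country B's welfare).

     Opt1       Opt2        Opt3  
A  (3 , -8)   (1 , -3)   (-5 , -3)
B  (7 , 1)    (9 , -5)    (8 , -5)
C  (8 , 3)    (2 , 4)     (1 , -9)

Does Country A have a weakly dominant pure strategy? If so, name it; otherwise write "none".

A fails to dominate B at Opt1 (3<7).
B fails to dominate C at Opt1 (7<8).
C fails to dominate B at Opt2 (2<9).
No single strategy dominates all the others.

none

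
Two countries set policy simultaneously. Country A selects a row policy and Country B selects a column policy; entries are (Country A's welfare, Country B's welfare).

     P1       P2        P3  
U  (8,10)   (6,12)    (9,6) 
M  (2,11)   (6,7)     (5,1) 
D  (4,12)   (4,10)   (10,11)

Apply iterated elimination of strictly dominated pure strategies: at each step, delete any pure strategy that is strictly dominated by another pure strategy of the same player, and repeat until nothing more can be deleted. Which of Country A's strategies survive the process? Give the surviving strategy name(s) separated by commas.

U, M

Country B's strategy P3 is strictly dominated by P1 (U: 10>6, M: 11>1, D: 12>11) and is removed.
Country A's strategy D is strictly dominated by U (P1: 8>4, P2: 6>4) and is removed.
Among the remaining strategies, none is strictly dominated by another pure strategy of the same player, so the elimination stops.
Surviving strategies — Country A: {U, M}; Country B: {P1, P2}.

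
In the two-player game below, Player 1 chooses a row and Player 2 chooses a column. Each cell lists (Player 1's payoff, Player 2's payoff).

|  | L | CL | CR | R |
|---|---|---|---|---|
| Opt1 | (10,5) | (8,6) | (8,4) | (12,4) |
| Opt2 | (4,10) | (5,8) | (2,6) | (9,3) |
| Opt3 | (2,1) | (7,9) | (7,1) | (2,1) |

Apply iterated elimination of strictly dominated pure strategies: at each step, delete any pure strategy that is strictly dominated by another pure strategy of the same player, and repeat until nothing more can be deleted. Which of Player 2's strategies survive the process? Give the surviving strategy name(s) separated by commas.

For Player 1, Opt1 strictly dominates Opt2 on the remaining columns (L: 10>4, CL: 8>5, CR: 8>2, R: 12>9); eliminate Opt2.
Player 1's strategy Opt3 is strictly dominated by Opt1 (L: 10>2, CL: 8>7, CR: 8>7, R: 12>2) and is removed.
Player 2's strategy L is strictly dominated by CL (Opt1: 6>5) and is removed.
For Player 2, CL strictly dominates CR on the remaining rows (Opt1: 6>4); eliminate CR.
For Player 2, CL strictly dominates R on the remaining rows (Opt1: 6>4); eliminate R.
Among the remaining strategies, none is strictly dominated by another pure strategy of the same player, so the elimination stops.
Surviving strategies — Player 1: {Opt1}; Player 2: {CL}.

CL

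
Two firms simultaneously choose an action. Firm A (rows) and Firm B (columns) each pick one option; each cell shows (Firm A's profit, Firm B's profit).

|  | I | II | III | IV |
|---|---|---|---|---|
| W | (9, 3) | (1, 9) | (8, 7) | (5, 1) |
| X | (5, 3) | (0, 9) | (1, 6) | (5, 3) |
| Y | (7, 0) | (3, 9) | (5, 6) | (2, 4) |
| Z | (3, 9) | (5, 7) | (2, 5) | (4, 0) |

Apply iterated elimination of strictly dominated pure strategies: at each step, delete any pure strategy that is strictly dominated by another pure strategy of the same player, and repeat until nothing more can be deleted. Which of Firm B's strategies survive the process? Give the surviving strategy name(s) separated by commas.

I, II

Firm B's strategy III is strictly dominated by II (W: 9>7, X: 9>6, Y: 9>6, Z: 7>5) and is removed.
For Firm B, II strictly dominates IV on the remaining rows (W: 9>1, X: 9>3, Y: 9>4, Z: 7>0); eliminate IV.
For Firm A, W strictly dominates X on the remaining columns (I: 9>5, II: 1>0); eliminate X.
Among the remaining strategies, none is strictly dominated by another pure strategy of the same player, so the elimination stops.
Surviving strategies — Firm A: {W, Y, Z}; Firm B: {I, II}.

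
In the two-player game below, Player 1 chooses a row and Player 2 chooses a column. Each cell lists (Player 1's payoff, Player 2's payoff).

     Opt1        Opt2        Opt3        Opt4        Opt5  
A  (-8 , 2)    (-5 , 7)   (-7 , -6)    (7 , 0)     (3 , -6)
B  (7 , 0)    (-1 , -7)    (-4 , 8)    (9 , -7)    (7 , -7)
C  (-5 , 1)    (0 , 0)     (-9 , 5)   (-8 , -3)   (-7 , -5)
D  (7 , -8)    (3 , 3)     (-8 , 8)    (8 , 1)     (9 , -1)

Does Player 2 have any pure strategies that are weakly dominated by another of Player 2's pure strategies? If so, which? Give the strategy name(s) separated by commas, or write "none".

Opt4, Opt5

Opt1 is not dominated — it holds its own against Opt2 at B (0>-7); Opt3 at A (2>-6); Opt4 at A (2>0); Opt5 at A (2>-6).
Opt2 is not dominated — it holds its own against Opt1 at A (7>2); Opt3 at A (7>-6); Opt4 at A (7>0); Opt5 at A (7>-6).
Opt3: no other strategy beats it everywhere (Opt1 at B (8>0); Opt2 at B (8>-7); Opt4 at B (8>-7); Opt5 at B (8>-7)).
Opt2 weakly dominates Opt4 — A: 7>0, B: -7=-7, C: 0>-3, D: 3>1.
Opt2 weakly dominates Opt5 — A: 7>-6, B: -7=-7, C: 0>-5, D: 3>-1.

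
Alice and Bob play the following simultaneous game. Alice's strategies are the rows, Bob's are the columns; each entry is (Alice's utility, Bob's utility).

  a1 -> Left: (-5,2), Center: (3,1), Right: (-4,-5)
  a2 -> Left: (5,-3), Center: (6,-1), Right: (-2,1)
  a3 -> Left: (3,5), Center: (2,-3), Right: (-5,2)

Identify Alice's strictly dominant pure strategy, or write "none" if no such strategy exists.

a2

a2 vs a1: Left: 5>-5, Center: 6>3, Right: -2>-4.
a2 vs a3: Left: 5>3, Center: 6>2, Right: -2>-5.
a2 strictly beats every other strategy against every opponent action, so it is strictly dominant.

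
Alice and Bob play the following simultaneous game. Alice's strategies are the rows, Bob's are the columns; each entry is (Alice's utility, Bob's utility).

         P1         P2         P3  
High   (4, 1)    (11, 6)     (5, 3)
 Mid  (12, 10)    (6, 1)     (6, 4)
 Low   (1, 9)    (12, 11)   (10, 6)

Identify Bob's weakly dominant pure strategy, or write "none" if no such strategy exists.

P1 fails to dominate P2 at High (1<6).
P2 fails to dominate P1 at Mid (1<10).
P3 fails to dominate P1 at Mid (4<10).
No single strategy dominates all the others.

none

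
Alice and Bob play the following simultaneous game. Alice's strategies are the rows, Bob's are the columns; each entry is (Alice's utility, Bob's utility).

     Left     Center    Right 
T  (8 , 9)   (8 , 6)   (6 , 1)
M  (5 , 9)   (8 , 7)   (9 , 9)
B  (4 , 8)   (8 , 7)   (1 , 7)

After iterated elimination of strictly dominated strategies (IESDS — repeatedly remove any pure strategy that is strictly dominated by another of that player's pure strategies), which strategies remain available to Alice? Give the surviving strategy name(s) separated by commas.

Column Center is eliminated: Left beats it against every remaining row (T: 9>6, M: 9>7, B: 8>7).
Row B is eliminated: T beats it against every remaining column (Left: 8>4, Right: 6>1).
Among the remaining strategies, none is strictly dominated by another pure strategy of the same player, so the elimination stops.
Surviving strategies — Alice: {T, M}; Bob: {Left, Right}.

T, M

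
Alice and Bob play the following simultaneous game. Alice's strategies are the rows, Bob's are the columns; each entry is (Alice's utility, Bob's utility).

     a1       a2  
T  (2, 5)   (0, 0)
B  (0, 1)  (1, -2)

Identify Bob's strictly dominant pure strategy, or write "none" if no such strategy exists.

a1 vs a2: T: 5>0, B: 1>-2.
a1 strictly beats every other strategy against every opponent action, so it is strictly dominant.

a1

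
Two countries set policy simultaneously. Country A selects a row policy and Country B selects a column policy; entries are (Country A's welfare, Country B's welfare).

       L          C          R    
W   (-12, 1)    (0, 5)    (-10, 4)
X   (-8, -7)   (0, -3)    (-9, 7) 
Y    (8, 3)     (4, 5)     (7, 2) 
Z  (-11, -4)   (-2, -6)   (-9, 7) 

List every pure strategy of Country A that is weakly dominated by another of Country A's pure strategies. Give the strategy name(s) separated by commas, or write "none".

X weakly dominates W — L: -8>-12, C: 0=0, R: -9>-10.
X: dominated, since Y does at least as well everywhere (L: 8>-8, C: 4>0, R: 7>-9).
Y: no other strategy beats it everywhere (W at L (8>-12); X at L (8>-8); Z at L (8>-11)).
Z is weakly dominated by X (L: -8>-11, C: 0>-2, R: -9=-9).

W, X, Z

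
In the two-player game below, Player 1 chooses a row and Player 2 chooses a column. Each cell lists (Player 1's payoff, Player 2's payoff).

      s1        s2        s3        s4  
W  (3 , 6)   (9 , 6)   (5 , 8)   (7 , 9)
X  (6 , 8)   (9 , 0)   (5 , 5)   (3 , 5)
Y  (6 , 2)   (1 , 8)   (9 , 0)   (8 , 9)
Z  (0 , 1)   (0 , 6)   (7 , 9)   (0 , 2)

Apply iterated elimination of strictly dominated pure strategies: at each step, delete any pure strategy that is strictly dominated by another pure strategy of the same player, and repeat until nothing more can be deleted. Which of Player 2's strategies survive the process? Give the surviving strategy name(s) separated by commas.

For Player 1, Y strictly dominates Z on the remaining columns (s1: 6>0, s2: 1>0, s3: 9>7, s4: 8>0); eliminate Z.
Column s2 is eliminated: s4 beats it against every remaining row (W: 9>6, X: 5>0, Y: 9>8).
For Player 1, Y strictly dominates W on the remaining columns (s1: 6>3, s3: 9>5, s4: 8>7); eliminate W.
For Player 2, s1 strictly dominates s3 on the remaining rows (X: 8>5, Y: 2>0); eliminate s3.
Among the remaining strategies, none is strictly dominated by another pure strategy of the same player, so the elimination stops.
Surviving strategies — Player 1: {X, Y}; Player 2: {s1, s4}.

s1, s4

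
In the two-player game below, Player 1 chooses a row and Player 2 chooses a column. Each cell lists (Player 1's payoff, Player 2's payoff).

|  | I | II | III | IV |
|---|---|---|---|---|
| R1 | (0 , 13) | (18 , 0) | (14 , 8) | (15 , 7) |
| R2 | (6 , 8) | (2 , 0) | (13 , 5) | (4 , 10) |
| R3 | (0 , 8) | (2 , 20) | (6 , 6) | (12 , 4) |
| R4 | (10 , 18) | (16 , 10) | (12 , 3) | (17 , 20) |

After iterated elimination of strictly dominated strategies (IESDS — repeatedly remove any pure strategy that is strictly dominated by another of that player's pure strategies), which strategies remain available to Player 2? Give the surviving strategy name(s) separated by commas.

Player 1's strategy R3 is strictly dominated by R4 (I: 10>0, II: 16>2, III: 12>6, IV: 17>12) and is removed.
Column II is eliminated: I beats it against every remaining row (R1: 13>0, R2: 8>0, R4: 18>10).
For Player 2, I strictly dominates III on the remaining rows (R1: 13>8, R2: 8>5, R4: 18>3); eliminate III.
For Player 1, R4 strictly dominates R1 on the remaining columns (I: 10>0, IV: 17>15); eliminate R1.
For Player 1, R4 strictly dominates R2 on the remaining columns (I: 10>6, IV: 17>4); eliminate R2.
For Player 2, IV strictly dominates I on the remaining rows (R4: 20>18); eliminate I.
Among the remaining strategies, none is strictly dominated by another pure strategy of the same player, so the elimination stops.
Surviving strategies — Player 1: {R4}; Player 2: {IV}.

IV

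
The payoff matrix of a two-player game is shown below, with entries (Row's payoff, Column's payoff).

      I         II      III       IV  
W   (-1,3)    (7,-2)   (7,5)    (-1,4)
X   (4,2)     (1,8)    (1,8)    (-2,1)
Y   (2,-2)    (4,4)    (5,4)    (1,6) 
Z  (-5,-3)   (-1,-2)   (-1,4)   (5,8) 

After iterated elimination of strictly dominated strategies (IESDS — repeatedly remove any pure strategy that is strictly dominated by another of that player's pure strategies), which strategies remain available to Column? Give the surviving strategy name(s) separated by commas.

III, IV

Column I is eliminated: III beats it against every remaining row (W: 5>3, X: 8>2, Y: 4>-2, Z: 4>-3).
For Row, W strictly dominates X on the remaining columns (II: 7>1, III: 7>1, IV: -1>-2); eliminate X.
For Column, IV strictly dominates II on the remaining rows (W: 4>-2, Y: 6>4, Z: 8>-2); eliminate II.
Among the remaining strategies, none is strictly dominated by another pure strategy of the same player, so the elimination stops.
Surviving strategies — Row: {W, Y, Z}; Column: {III, IV}.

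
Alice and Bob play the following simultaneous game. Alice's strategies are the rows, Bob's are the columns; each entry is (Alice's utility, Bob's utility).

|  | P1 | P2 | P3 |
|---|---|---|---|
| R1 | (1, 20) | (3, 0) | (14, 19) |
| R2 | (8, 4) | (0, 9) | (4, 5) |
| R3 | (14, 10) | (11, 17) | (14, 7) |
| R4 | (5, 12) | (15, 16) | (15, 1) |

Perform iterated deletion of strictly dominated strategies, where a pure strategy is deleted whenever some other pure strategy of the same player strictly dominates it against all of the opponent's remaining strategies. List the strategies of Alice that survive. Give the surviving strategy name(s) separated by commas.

R4

Alice's strategy R1 is strictly dominated by R4 (P1: 5>1, P2: 15>3, P3: 15>14) and is removed.
Alice's strategy R2 is strictly dominated by R3 (P1: 14>8, P2: 11>0, P3: 14>4) and is removed.
Column P1 is eliminated: P2 beats it against every remaining row (R3: 17>10, R4: 16>12).
Alice's strategy R3 is strictly dominated by R4 (P2: 15>11, P3: 15>14) and is removed.
Bob's strategy P3 is strictly dominated by P2 (R4: 16>1) and is removed.
Among the remaining strategies, none is strictly dominated by another pure strategy of the same player, so the elimination stops.
Surviving strategies — Alice: {R4}; Bob: {P2}.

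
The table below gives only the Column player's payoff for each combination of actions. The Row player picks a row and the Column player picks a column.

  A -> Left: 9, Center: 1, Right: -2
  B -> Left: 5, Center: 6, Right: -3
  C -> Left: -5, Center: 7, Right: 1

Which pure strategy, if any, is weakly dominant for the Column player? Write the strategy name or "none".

none

Left fails to dominate Center at B (5<6).
Center fails to dominate Left at A (1<9).
Right fails to dominate Left at A (-2<9).
No single strategy dominates all the others.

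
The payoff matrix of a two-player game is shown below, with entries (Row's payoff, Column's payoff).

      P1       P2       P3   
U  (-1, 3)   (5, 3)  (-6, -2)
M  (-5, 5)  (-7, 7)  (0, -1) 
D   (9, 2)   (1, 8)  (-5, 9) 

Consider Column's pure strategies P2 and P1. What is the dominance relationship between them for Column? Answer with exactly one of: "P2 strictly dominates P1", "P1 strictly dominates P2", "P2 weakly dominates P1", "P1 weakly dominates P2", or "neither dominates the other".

P2's payoffs vs P1's, by Row's action — U: 3=3, M: 7>5, D: 8>2.
P2 is at least as good everywhere and strictly better somewhere (tied only at U), so P2 weakly but not strictly dominates P1.

P2 weakly dominates P1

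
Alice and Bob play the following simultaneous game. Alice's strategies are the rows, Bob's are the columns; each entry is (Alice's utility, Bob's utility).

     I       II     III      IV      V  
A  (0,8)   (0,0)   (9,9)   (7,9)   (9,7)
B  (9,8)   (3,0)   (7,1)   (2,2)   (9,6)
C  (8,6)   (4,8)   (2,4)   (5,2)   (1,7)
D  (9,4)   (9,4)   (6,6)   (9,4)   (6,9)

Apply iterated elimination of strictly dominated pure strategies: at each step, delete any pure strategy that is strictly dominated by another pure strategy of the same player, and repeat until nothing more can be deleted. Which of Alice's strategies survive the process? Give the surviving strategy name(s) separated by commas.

A, B, D

For Alice, D strictly dominates C on the remaining columns (I: 9>8, II: 9>4, III: 6>2, IV: 9>5, V: 6>1); eliminate C.
Bob's strategy II is strictly dominated by III (A: 9>0, B: 1>0, D: 6>4) and is removed.
Among the remaining strategies, none is strictly dominated by another pure strategy of the same player, so the elimination stops.
Surviving strategies — Alice: {A, B, D}; Bob: {I, III, IV, V}.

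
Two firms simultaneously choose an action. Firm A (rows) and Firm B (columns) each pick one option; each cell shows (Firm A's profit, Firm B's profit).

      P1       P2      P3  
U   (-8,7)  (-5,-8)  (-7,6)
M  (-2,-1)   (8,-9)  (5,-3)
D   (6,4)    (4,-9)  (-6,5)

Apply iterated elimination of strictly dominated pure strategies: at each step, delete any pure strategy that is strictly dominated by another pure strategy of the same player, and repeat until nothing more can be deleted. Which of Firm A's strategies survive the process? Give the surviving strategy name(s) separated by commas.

Firm A's strategy U is strictly dominated by M (P1: -2>-8, P2: 8>-5, P3: 5>-7) and is removed.
For Firm B, P1 strictly dominates P2 on the remaining rows (M: -1>-9, D: 4>-9); eliminate P2.
Among the remaining strategies, none is strictly dominated by another pure strategy of the same player, so the elimination stops.
Surviving strategies — Firm A: {M, D}; Firm B: {P1, P3}.

M, D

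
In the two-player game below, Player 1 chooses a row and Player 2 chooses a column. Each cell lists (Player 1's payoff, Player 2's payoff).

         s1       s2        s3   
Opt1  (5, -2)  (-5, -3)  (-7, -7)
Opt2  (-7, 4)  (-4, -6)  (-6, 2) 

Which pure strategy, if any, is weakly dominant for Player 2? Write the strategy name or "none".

s1

s1 vs s2: Opt1: -2>-3, Opt2: 4>-6.
s1 vs s3: Opt1: -2>-7, Opt2: 4>2.
s1 is at least as good as every other strategy against every opponent action, so it is weakly dominant.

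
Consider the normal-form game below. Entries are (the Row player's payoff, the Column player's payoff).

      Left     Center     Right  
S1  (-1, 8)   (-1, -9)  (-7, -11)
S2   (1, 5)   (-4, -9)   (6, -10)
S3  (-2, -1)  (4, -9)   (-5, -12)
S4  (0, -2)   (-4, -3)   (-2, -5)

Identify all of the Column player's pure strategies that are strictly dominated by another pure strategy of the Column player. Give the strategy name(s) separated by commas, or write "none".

Nothing dominates Left: Center at S1 (8>-9); Right at S1 (8>-11).
Center is strictly dominated by Left (S1: 8>-9, S2: 5>-9, S3: -1>-9, S4: -2>-3).
Left strictly dominates Right — S1: 8>-11, S2: 5>-10, S3: -1>-12, S4: -2>-5.

Center, Right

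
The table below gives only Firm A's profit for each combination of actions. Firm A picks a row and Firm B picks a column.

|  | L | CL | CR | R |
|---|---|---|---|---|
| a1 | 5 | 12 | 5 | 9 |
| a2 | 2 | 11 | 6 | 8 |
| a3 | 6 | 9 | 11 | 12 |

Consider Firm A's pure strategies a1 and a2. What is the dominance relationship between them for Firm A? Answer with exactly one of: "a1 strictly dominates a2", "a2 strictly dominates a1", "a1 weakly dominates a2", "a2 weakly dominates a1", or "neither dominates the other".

neither dominates the other

Compare a1 to a2 across each choice by Firm B: L: 5>2, CL: 12>11, CR: 5<6, R: 9>8.
a1 does better at L, CL, R but worse at CR; neither strategy dominates the other.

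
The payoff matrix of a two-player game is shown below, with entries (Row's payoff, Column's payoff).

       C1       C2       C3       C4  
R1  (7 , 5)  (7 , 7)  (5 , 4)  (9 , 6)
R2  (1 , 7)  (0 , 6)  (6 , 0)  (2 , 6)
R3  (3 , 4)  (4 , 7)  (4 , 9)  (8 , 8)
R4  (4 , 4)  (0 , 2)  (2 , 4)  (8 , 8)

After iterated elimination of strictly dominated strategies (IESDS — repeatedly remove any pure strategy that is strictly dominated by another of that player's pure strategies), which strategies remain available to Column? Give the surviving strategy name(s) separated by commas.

Row R3 is eliminated: R1 beats it against every remaining column (C1: 7>3, C2: 7>4, C3: 5>4, C4: 9>8).
Row's strategy R4 is strictly dominated by R1 (C1: 7>4, C2: 7>0, C3: 5>2, C4: 9>8) and is removed.
Column's strategy C3 is strictly dominated by C1 (R1: 5>4, R2: 7>0) and is removed.
Row's strategy R2 is strictly dominated by R1 (C1: 7>1, C2: 7>0, C4: 9>2) and is removed.
Column C1 is eliminated: C2 beats it against every remaining row (R1: 7>5).
For Column, C2 strictly dominates C4 on the remaining rows (R1: 7>6); eliminate C4.
Among the remaining strategies, none is strictly dominated by another pure strategy of the same player, so the elimination stops.
Surviving strategies — Row: {R1}; Column: {C2}.

C2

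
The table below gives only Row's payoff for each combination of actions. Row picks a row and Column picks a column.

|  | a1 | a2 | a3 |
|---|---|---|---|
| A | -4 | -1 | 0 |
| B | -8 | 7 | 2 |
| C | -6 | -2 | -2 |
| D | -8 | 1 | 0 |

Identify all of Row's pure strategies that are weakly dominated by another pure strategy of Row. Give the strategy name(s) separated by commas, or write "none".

C, D

A is not dominated — it holds its own against B at a1 (-4>-8); C at a1 (-4>-6); D at a1 (-4>-8).
B: no other strategy beats it everywhere (A at a2 (7>-1); C at a2 (7>-2); D at a2 (7>1)).
A weakly dominates C — a1: -4>-6, a2: -1>-2, a3: 0>-2.
D: dominated, since B does at least as well everywhere (a1: -8=-8, a2: 7>1, a3: 2>0).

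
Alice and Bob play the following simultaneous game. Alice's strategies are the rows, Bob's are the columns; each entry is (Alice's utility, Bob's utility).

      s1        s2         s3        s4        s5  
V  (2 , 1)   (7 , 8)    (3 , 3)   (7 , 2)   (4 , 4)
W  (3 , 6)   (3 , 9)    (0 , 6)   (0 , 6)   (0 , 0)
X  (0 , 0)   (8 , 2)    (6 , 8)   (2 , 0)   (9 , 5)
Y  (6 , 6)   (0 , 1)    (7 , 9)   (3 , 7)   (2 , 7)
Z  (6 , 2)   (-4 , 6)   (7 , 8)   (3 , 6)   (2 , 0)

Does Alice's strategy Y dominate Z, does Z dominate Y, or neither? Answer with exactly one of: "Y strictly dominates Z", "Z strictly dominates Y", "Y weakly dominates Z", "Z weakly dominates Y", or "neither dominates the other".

Y's payoffs vs Z's, by Bob's action — s1: 6=6, s2: 0>-4, s3: 7=7, s4: 3=3, s5: 2=2.
Y is at least as good everywhere and strictly better somewhere (tied only at s1, s3, s4, s5), so Y weakly but not strictly dominates Z.

Y weakly dominates Z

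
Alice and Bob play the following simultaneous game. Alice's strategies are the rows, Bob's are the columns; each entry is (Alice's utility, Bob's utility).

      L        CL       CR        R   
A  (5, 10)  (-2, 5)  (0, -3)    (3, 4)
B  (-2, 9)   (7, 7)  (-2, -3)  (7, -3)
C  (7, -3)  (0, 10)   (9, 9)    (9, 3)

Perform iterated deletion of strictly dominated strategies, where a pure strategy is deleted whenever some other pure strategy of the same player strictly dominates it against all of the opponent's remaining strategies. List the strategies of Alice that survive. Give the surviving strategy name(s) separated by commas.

B, C

Row A is eliminated: C beats it against every remaining column (L: 7>5, CL: 0>-2, CR: 9>0, R: 9>3).
Bob's strategy CR is strictly dominated by CL (B: 7>-3, C: 10>9) and is removed.
For Bob, CL strictly dominates R on the remaining rows (B: 7>-3, C: 10>3); eliminate R.
Among the remaining strategies, none is strictly dominated by another pure strategy of the same player, so the elimination stops.
Surviving strategies — Alice: {B, C}; Bob: {L, CL}.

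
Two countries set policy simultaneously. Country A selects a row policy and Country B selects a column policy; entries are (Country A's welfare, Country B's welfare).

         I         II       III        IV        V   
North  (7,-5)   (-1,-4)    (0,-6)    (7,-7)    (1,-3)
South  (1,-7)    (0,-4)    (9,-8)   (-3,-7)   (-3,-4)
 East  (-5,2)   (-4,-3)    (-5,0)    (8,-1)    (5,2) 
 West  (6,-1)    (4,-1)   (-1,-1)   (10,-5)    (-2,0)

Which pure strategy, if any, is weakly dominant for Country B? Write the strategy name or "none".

V vs I: North: -3>-5, South: -4>-7, East: 2=2, West: 0>-1.
V vs II: North: -3>-4, South: -4=-4, East: 2>-3, West: 0>-1.
V vs III: North: -3>-6, South: -4>-8, East: 2>0, West: 0>-1.
V vs IV: North: -3>-7, South: -4>-7, East: 2>-1, West: 0>-5.
V is at least as good as every other strategy against every opponent action, so it is weakly dominant.

V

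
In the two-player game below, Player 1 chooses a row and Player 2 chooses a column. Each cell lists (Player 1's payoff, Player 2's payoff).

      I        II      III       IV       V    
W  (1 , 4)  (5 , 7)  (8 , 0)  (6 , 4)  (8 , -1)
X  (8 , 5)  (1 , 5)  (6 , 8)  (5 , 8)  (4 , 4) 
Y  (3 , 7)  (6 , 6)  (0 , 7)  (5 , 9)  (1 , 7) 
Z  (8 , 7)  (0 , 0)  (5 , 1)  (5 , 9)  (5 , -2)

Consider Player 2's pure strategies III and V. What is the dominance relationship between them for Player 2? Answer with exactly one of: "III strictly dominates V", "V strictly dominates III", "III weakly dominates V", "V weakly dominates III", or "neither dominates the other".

III weakly dominates V

III's payoffs vs V's, by Player 1's action — W: 0>-1, X: 8>4, Y: 7=7, Z: 1>-2.
III is at least as good everywhere and strictly better somewhere (tied only at Y), so III weakly but not strictly dominates V.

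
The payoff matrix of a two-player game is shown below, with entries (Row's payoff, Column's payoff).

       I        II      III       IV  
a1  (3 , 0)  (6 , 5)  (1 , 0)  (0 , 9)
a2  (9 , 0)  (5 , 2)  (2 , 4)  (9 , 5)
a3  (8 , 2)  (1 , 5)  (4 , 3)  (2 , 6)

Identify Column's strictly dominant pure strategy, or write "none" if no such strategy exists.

IV vs I: a1: 9>0, a2: 5>0, a3: 6>2.
IV vs II: a1: 9>5, a2: 5>2, a3: 6>5.
IV vs III: a1: 9>0, a2: 5>4, a3: 6>3.
IV strictly beats every other strategy against every opponent action, so it is strictly dominant.

IV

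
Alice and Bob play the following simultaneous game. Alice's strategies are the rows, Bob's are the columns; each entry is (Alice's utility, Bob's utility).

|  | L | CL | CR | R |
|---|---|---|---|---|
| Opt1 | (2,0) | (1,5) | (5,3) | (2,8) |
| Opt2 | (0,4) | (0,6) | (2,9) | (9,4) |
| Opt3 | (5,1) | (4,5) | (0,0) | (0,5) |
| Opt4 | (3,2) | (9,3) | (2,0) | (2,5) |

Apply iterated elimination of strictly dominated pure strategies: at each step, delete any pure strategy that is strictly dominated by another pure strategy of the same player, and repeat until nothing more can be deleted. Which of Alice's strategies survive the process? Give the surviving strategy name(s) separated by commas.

Opt1, Opt2, Opt4

For Bob, CL strictly dominates L on the remaining rows (Opt1: 5>0, Opt2: 6>4, Opt3: 5>1, Opt4: 3>2); eliminate L.
Alice's strategy Opt3 is strictly dominated by Opt4 (CL: 9>4, CR: 2>0, R: 2>0) and is removed.
Among the remaining strategies, none is strictly dominated by another pure strategy of the same player, so the elimination stops.
Surviving strategies — Alice: {Opt1, Opt2, Opt4}; Bob: {CL, CR, R}.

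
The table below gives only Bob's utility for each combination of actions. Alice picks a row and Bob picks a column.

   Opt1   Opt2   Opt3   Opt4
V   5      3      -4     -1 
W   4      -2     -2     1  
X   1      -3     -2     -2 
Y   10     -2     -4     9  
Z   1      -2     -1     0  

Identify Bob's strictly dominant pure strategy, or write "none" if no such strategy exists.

Opt1 vs Opt2: V: 5>3, W: 4>-2, X: 1>-3, Y: 10>-2, Z: 1>-2.
Opt1 vs Opt3: V: 5>-4, W: 4>-2, X: 1>-2, Y: 10>-4, Z: 1>-1.
Opt1 vs Opt4: V: 5>-1, W: 4>1, X: 1>-2, Y: 10>9, Z: 1>0.
Opt1 strictly beats every other strategy against every opponent action, so it is strictly dominant.

Opt1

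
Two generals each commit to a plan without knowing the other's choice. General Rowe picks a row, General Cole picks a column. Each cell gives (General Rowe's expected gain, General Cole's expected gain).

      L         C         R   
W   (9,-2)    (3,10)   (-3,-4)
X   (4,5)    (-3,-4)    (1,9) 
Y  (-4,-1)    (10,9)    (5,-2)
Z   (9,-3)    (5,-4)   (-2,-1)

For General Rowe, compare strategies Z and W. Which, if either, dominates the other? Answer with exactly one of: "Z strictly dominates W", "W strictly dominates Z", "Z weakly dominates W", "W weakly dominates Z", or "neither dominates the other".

Z weakly dominates W

Compare Z to W across each choice by General Cole: L: 9=9, C: 5>3, R: -2>-3.
Z is at least as good everywhere and strictly better somewhere (tied only at L), so Z weakly but not strictly dominates W.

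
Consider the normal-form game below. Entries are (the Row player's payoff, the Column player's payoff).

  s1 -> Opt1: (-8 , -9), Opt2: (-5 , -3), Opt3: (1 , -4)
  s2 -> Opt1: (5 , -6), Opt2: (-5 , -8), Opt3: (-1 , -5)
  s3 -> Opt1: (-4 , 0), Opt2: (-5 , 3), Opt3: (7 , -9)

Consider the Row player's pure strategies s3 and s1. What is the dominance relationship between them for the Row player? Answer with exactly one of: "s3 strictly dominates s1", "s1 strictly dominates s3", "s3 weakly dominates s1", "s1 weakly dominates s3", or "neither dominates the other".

s3 weakly dominates s1

Compare s3 to s1 across each opponent action: Opt1: -4>-8, Opt2: -5=-5, Opt3: 7>1.
s3 is at least as good everywhere and strictly better somewhere (tied only at Opt2), so s3 weakly but not strictly dominates s1.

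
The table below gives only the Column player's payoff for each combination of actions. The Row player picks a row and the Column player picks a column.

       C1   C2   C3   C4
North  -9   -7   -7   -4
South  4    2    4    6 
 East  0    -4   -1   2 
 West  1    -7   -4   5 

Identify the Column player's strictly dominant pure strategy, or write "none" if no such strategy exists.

C4

C4 vs C1: North: -4>-9, South: 6>4, East: 2>0, West: 5>1.
C4 vs C2: North: -4>-7, South: 6>2, East: 2>-4, West: 5>-7.
C4 vs C3: North: -4>-7, South: 6>4, East: 2>-1, West: 5>-4.
C4 strictly beats every other strategy against every opponent action, so it is strictly dominant.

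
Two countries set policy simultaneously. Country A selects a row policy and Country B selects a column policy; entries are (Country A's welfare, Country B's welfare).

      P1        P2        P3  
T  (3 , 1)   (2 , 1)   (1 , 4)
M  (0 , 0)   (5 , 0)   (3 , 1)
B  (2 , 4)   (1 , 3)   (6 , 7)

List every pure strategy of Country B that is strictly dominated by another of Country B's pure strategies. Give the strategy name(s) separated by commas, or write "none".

P1 is strictly dominated by P3 (T: 4>1, M: 1>0, B: 7>4).
P2 is strictly dominated by P3 (T: 4>1, M: 1>0, B: 7>3).
P3 is not dominated — it holds its own against P1 at T (4>1); P2 at T (4>1).

P1, P2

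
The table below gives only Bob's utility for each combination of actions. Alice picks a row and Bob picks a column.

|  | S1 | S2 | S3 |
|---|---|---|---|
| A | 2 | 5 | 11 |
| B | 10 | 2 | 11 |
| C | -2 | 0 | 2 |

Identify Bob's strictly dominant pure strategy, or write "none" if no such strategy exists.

S3 vs S1: A: 11>2, B: 11>10, C: 2>-2.
S3 vs S2: A: 11>5, B: 11>2, C: 2>0.
S3 strictly beats every other strategy against every opponent action, so it is strictly dominant.

S3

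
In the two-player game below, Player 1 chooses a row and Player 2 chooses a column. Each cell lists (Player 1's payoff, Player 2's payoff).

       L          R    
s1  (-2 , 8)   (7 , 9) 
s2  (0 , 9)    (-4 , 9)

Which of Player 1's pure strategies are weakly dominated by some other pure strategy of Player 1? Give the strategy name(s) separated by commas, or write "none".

s1 is not dominated — it holds its own against s2 at R (7>-4).
s2: no other strategy beats it everywhere (s1 at L (0>-2)).

none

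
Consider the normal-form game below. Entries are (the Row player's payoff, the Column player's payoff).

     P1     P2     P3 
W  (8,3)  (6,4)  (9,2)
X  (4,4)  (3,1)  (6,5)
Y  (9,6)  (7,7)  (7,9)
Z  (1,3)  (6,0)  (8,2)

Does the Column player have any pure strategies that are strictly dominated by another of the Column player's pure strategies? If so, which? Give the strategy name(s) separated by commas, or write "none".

P1: no other strategy beats it everywhere (P2 at X (4>1); P3 at W (3>2)).
Nothing dominates P2: P1 at W (4>3); P3 at W (4>2).
P3: no other strategy beats it everywhere (P1 at X (5>4); P2 at X (5>1)).

none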